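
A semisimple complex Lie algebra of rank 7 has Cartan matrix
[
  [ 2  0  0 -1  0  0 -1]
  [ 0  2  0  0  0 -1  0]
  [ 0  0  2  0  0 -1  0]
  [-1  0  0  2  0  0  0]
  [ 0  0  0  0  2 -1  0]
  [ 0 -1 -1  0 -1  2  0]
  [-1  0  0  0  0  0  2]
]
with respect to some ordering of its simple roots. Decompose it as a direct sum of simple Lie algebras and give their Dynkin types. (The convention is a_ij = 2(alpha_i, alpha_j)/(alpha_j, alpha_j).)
The diagram associated to this matrix has two connected components: the simple roots {alpha_1, alpha_4, alpha_7} form a chain of 3 nodes with single edges (A_3), and {alpha_2, alpha_3, alpha_5, alpha_6} form a chain of 2 nodes with a fork of two nodes at one end (D_4). A semisimple Lie algebra decomposes uniquely as the direct sum of simple ideals, one per connected component of its Dynkin diagram, so g ≅ A_3 ⊕ D_4 (dimension 15 + 28 = 43).

A_3 (sl(4)) ⊕ D_4 (so(8))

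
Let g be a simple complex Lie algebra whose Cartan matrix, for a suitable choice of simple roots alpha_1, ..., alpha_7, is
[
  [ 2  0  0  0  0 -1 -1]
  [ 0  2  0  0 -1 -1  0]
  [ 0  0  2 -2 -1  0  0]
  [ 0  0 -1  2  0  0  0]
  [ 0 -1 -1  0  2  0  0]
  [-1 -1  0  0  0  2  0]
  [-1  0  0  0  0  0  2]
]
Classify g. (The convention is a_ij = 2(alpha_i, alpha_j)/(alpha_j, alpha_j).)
B_7 (so(15))

The matrix has rank 7 with 2's on the diagonal. Reading the off-diagonal entries as Dynkin edges (a single edge where a_ij = a_ji = -1; a double or triple edge where a_ij * a_ji = 2 or 3), the diagram is a chain of 7 nodes with a double edge at one end; the terminal node there is the unique short simple root (B_7). One simple-root ordering that puts it in standard form is (alpha_7, alpha_1, alpha_6, alpha_2, alpha_5, alpha_3, alpha_4). So the algebra is type B_7, i.e. so(15).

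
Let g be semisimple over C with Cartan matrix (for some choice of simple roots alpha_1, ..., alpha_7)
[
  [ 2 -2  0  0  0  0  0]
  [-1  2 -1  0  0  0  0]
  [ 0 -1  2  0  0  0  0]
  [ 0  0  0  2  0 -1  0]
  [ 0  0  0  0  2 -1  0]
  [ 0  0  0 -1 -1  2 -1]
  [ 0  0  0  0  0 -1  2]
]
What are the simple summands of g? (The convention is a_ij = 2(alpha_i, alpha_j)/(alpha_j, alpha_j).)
The diagram associated to this matrix has two connected components: the simple roots {alpha_1, alpha_2, alpha_3} form a chain of 3 nodes with a double edge at one end; the terminal node there is the unique long simple root (C_3), and {alpha_4, alpha_5, alpha_6, alpha_7} form a chain of 2 nodes with a fork of two nodes at one end (D_4). A semisimple Lie algebra decomposes uniquely as the direct sum of simple ideals, one per connected component of its Dynkin diagram, so g ≅ C_3 ⊕ D_4 (dimension 21 + 28 = 49).

C_3 + D_4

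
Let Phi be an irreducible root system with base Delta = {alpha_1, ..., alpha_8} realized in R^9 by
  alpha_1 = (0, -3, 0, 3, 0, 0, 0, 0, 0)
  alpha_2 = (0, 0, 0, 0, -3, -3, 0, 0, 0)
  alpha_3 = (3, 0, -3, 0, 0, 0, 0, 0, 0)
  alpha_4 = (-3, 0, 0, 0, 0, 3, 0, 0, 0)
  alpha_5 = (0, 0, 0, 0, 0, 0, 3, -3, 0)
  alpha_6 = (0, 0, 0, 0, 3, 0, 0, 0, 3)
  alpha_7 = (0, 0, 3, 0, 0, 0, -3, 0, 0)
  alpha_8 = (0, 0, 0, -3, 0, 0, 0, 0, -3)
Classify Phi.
Compute the Cartan integers a_ij = 2(alpha_i, alpha_j)/(alpha_j, alpha_j); the resulting 8x8 Cartan matrix is
[[2, 0, 0, 0, 0, 0, 0, -1], [0, 2, 0, -1, 0, -1, 0, 0], [0, 0, 2, -1, 0, 0, -1, 0], [0, -1, -1, 2, 0, 0, 0, 0], [0, 0, 0, 0, 2, 0, -1, 0], [0, -1, 0, 0, 0, 2, 0, -1], [0, 0, -1, 0, -1, 0, 2, 0], [-1, 0, 0, 0, 0, -1, 0, 2]].
All simple roots have the same length, so the diagram is simply laced. The associated Dynkin diagram is a chain of 8 nodes with single edges (A_8), so the type is A_8 (the algebra sl(9)).

type A_8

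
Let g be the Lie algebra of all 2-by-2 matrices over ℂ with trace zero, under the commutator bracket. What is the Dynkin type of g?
type A_1

This is sl(2), which has dimension 2^2 - 1 = 3 and rank 2 - 1 = 1 (a Cartan subalgebra is the diagonal traceless matrices). In the classification of classical Lie algebras, the special linear algebra sl(n+1) has type A_n; here n = 1, so the Dynkin diagram is a chain of 1 nodes with single edges (A_1). Hence the type is A_1.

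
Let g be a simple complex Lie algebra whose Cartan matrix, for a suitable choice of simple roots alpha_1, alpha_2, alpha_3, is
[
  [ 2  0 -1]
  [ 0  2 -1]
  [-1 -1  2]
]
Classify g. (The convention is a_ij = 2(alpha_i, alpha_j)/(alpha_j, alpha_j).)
A_3

The matrix has rank 3 with 2's on the diagonal. Reading the off-diagonal entries as Dynkin edges (a single edge where a_ij = a_ji = -1; a double or triple edge where a_ij * a_ji = 2 or 3), the diagram is a chain of 3 nodes with single edges (A_3). One simple-root ordering that puts it in standard form is (alpha_2, alpha_3, alpha_1). So the algebra is type A_3, i.e. sl(4).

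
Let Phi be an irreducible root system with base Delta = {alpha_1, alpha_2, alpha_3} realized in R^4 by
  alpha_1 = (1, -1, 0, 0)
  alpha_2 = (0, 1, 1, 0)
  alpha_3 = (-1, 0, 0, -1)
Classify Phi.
Compute the Cartan integers a_ij = 2(alpha_i, alpha_j)/(alpha_j, alpha_j); the resulting 3x3 Cartan matrix is
[[2, -1, -1], [-1, 2, 0], [-1, 0, 2]].
All simple roots have the same length, so the diagram is simply laced. The associated Dynkin diagram is a chain of 3 nodes with single edges (A_3), so the type is A_3 (the algebra sl(4)).

A_3 (sl(4))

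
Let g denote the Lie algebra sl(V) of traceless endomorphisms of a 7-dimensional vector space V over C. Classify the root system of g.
This is sl(7), which has dimension 7^2 - 1 = 48 and rank 7 - 1 = 6 (a Cartan subalgebra is the diagonal traceless matrices). In the classification of classical Lie algebras, the special linear algebra sl(n+1) has type A_n; here n = 6, so the Dynkin diagram is a chain of 6 nodes with single edges (A_6). Hence the type is A_6.

A_6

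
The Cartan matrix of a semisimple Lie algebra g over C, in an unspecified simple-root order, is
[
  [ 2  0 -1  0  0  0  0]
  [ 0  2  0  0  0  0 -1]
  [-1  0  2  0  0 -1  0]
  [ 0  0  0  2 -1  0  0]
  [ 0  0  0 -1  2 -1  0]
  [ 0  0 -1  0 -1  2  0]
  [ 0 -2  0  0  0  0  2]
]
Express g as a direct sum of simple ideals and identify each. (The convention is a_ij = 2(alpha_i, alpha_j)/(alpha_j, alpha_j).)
A5 ⊕ B2

The diagram associated to this matrix has two connected components: the simple roots {alpha_1, alpha_3, alpha_4, alpha_5, alpha_6} form a chain of 5 nodes with single edges (A_5), and {alpha_2, alpha_7} form a chain of 2 nodes with a double edge at one end; the terminal node there is the unique short simple root (B_2). A semisimple Lie algebra decomposes uniquely as the direct sum of simple ideals, one per connected component of its Dynkin diagram, so g ≅ A_5 ⊕ B_2 (dimension 35 + 10 = 45).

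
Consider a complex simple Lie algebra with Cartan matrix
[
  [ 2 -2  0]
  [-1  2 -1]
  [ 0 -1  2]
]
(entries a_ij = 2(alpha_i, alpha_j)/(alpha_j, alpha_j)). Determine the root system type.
C_3 (sp(6))

The matrix has rank 3 with 2's on the diagonal. Reading the off-diagonal entries as Dynkin edges (a single edge where a_ij = a_ji = -1; a double or triple edge where a_ij * a_ji = 2 or 3), the diagram is a chain of 3 nodes with a double edge at one end; the terminal node there is the unique long simple root (C_3). One simple-root ordering that puts it in standard form is (alpha_3, alpha_2, alpha_1). So the algebra is type C_3, i.e. sp(6).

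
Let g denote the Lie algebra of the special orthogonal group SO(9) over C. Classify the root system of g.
This is so(9) with 9 odd, which has dimension 9(9-1)/2 = 36 and rank (9-1)/2 = 4. In the classification of classical Lie algebras, the orthogonal algebra so(2n+1) in an odd number of variables has type B_n; here n = 4, so the Dynkin diagram is a chain of 4 nodes with a double edge at one end; the terminal node there is the unique short simple root (B_4). Hence the type is B_4.

B_4 (so(9))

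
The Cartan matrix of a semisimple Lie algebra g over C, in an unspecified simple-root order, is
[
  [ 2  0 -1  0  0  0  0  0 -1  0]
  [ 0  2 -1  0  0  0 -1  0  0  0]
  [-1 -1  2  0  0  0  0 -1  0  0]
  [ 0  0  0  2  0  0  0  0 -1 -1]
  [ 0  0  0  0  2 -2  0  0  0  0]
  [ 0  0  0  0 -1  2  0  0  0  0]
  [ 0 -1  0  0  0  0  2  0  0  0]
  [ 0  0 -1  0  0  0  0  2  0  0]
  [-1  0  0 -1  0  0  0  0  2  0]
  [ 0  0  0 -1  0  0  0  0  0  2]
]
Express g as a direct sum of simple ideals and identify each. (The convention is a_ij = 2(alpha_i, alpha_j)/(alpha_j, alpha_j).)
The diagram associated to this matrix has two connected components: the simple roots {alpha_5, alpha_6} form a chain of 2 nodes with a double edge at one end; the terminal node there is the unique short simple root (B_2), and {alpha_1, alpha_2, alpha_3, alpha_4, alpha_7, alpha_8, alpha_9, alpha_10} form a chain of 7 nodes with one extra node attached to the third node from one end (E_8). A semisimple Lie algebra decomposes uniquely as the direct sum of simple ideals, one per connected component of its Dynkin diagram, so g ≅ B_2 ⊕ E_8 (dimension 10 + 248 = 258).

B_2 + E_8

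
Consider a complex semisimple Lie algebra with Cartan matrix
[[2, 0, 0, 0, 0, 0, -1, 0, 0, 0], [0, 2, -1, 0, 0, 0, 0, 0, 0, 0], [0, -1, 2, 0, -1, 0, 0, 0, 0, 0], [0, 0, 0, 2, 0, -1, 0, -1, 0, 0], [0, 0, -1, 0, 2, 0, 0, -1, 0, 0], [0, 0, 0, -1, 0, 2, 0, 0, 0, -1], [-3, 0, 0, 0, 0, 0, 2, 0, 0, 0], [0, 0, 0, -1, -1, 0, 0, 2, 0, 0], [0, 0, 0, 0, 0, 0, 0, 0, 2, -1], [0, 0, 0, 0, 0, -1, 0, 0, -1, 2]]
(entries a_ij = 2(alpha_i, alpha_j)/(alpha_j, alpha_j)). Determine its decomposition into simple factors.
The diagram associated to this matrix has two connected components: the simple roots {alpha_2, alpha_3, alpha_4, alpha_5, alpha_6, alpha_8, alpha_9, alpha_10} form a chain of 8 nodes with single edges (A_8), and {alpha_1, alpha_7} form two nodes joined by a triple edge (G_2). A semisimple Lie algebra decomposes uniquely as the direct sum of simple ideals, one per connected component of its Dynkin diagram, so g ≅ A_8 ⊕ G_2 (dimension 80 + 14 = 94).

A8 + G2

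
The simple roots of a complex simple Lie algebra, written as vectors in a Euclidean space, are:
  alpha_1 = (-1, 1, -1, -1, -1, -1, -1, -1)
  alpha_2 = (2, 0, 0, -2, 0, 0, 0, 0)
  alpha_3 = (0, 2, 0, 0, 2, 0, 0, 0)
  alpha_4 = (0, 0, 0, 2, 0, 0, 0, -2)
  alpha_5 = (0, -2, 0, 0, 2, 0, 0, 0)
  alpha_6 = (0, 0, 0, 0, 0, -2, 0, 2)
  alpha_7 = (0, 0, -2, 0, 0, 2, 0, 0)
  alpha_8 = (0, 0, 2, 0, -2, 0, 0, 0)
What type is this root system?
E_8

Compute the Cartan integers a_ij = 2(alpha_i, alpha_j)/(alpha_j, alpha_j); the resulting 8x8 Cartan matrix is
[[2, 0, 0, 0, -1, 0, 0, 0], [0, 2, 0, -1, 0, 0, 0, 0], [0, 0, 2, 0, 0, 0, 0, -1], [0, -1, 0, 2, 0, -1, 0, 0], [-1, 0, 0, 0, 2, 0, 0, -1], [0, 0, 0, -1, 0, 2, -1, 0], [0, 0, 0, 0, 0, -1, 2, -1], [0, 0, -1, 0, -1, 0, -1, 2]].
All simple roots have the same length, so the diagram is simply laced. The associated Dynkin diagram is a chain of 7 nodes with one extra node attached to the third node from one end (E_8), so the type is E_8.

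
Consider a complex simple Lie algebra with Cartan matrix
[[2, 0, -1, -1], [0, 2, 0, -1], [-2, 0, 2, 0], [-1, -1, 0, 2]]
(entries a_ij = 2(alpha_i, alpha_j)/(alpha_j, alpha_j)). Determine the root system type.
The matrix has rank 4 with 2's on the diagonal. Reading the off-diagonal entries as Dynkin edges (a single edge where a_ij = a_ji = -1; a double or triple edge where a_ij * a_ji = 2 or 3), the diagram is a chain of 4 nodes with a double edge at one end; the terminal node there is the unique long simple root (C_4). One simple-root ordering that puts it in standard form is (alpha_2, alpha_4, alpha_1, alpha_3). So the algebra is type C_4, i.e. sp(8).

C4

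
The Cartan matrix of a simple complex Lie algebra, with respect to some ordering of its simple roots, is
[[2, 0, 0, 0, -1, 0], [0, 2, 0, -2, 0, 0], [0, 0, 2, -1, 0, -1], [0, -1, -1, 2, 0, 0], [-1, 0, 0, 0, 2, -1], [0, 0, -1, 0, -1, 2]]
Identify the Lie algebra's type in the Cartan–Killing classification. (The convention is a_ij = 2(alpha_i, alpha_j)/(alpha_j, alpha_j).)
C_6

The matrix has rank 6 with 2's on the diagonal. Reading the off-diagonal entries as Dynkin edges (a single edge where a_ij = a_ji = -1; a double or triple edge where a_ij * a_ji = 2 or 3), the diagram is a chain of 6 nodes with a double edge at one end; the terminal node there is the unique long simple root (C_6). One simple-root ordering that puts it in standard form is (alpha_1, alpha_5, alpha_6, alpha_3, alpha_4, alpha_2). So the algebra is type C_6, i.e. sp(12).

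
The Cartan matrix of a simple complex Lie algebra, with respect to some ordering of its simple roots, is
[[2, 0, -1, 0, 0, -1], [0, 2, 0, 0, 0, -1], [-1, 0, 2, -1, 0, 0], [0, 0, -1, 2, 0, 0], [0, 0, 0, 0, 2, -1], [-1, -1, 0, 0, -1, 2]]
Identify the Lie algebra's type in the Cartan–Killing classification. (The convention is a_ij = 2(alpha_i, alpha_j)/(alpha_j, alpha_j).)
D6

The matrix has rank 6 with 2's on the diagonal. Reading the off-diagonal entries as Dynkin edges (a single edge where a_ij = a_ji = -1; a double or triple edge where a_ij * a_ji = 2 or 3), the diagram is a chain of 4 nodes with a fork of two nodes at one end (D_6). One simple-root ordering that puts it in standard form is (alpha_4, alpha_3, alpha_1, alpha_6, alpha_2, alpha_5). So the algebra is type D_6, i.e. so(12).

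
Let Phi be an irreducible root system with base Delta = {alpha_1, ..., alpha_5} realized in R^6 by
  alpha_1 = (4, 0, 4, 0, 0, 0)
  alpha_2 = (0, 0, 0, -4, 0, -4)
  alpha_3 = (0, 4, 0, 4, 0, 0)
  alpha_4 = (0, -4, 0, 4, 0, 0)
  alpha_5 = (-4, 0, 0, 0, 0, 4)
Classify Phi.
Compute the Cartan integers a_ij = 2(alpha_i, alpha_j)/(alpha_j, alpha_j); the resulting 5x5 Cartan matrix is
[[2, 0, 0, 0, -1], [0, 2, -1, -1, -1], [0, -1, 2, 0, 0], [0, -1, 0, 2, 0], [-1, -1, 0, 0, 2]].
All simple roots have the same length, so the diagram is simply laced. The associated Dynkin diagram is a chain of 3 nodes with a fork of two nodes at one end (D_5), so the type is D_5 (the algebra so(10)).

D5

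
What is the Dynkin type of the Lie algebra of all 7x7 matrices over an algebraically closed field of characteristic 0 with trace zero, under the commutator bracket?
This is sl(7), which has dimension 7^2 - 1 = 48 and rank 7 - 1 = 6 (a Cartan subalgebra is the diagonal traceless matrices). In the classification of classical Lie algebras, the special linear algebra sl(n+1) has type A_n; here n = 6, so the Dynkin diagram is a chain of 6 nodes with single edges (A_6). Hence the type is A_6.

type A_6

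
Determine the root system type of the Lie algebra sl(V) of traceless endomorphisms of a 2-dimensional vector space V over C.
This is sl(2), which has dimension 2^2 - 1 = 3 and rank 2 - 1 = 1 (a Cartan subalgebra is the diagonal traceless matrices). In the classification of classical Lie algebras, the special linear algebra sl(n+1) has type A_n; here n = 1, so the Dynkin diagram is a chain of 1 nodes with single edges (A_1). Hence the type is A_1.

A1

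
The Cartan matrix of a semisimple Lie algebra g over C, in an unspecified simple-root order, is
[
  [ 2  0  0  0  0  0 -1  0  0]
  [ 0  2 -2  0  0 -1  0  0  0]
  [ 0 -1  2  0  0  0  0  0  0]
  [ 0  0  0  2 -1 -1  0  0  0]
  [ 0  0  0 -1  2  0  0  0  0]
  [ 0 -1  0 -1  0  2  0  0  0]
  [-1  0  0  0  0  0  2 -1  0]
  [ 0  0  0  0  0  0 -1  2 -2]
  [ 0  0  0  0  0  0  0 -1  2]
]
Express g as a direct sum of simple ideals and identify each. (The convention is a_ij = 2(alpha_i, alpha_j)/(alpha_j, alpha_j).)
type B_4 ⊕ type B_5

The diagram associated to this matrix has two connected components: the simple roots {alpha_1, alpha_7, alpha_8, alpha_9} form a chain of 4 nodes with a double edge at one end; the terminal node there is the unique short simple root (B_4), and {alpha_2, alpha_3, alpha_4, alpha_5, alpha_6} form a chain of 5 nodes with a double edge at one end; the terminal node there is the unique short simple root (B_5). A semisimple Lie algebra decomposes uniquely as the direct sum of simple ideals, one per connected component of its Dynkin diagram, so g ≅ B_4 ⊕ B_5 (dimension 36 + 55 = 91).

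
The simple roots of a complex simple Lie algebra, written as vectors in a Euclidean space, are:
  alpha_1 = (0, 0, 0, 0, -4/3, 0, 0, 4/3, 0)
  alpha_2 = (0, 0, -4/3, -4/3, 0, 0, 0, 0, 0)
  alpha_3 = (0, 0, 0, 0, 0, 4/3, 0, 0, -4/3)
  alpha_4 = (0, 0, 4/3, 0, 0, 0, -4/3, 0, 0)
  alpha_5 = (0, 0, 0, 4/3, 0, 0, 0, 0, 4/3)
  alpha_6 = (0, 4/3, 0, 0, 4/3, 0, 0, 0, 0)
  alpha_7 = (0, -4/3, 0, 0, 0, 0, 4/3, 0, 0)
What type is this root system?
Compute the Cartan integers a_ij = 2(alpha_i, alpha_j)/(alpha_j, alpha_j); the resulting 7x7 Cartan matrix is
[[2, 0, 0, 0, 0, -1, 0], [0, 2, 0, -1, -1, 0, 0], [0, 0, 2, 0, -1, 0, 0], [0, -1, 0, 2, 0, 0, -1], [0, -1, -1, 0, 2, 0, 0], [-1, 0, 0, 0, 0, 2, -1], [0, 0, 0, -1, 0, -1, 2]].
All simple roots have the same length, so the diagram is simply laced. The associated Dynkin diagram is a chain of 7 nodes with single edges (A_7), so the type is A_7 (the algebra sl(8)).

type A_7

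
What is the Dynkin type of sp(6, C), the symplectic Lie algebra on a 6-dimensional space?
This is sp(6), which has dimension 6(6+1)/2 = 21 and rank 6/2 = 3. In the classification of classical Lie algebras, the symplectic algebra sp(2n) has type C_n; here n = 3, so the Dynkin diagram is a chain of 3 nodes with a double edge at one end; the terminal node there is the unique long simple root (C_3). Hence the type is C_3.

type C_3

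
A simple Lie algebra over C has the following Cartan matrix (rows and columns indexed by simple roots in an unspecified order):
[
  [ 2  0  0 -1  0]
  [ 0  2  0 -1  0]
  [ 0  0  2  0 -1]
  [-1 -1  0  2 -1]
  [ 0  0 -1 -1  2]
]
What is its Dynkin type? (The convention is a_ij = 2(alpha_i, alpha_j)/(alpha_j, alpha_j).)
D5

The matrix has rank 5 with 2's on the diagonal. Reading the off-diagonal entries as Dynkin edges (a single edge where a_ij = a_ji = -1; a double or triple edge where a_ij * a_ji = 2 or 3), the diagram is a chain of 3 nodes with a fork of two nodes at one end (D_5). One simple-root ordering that puts it in standard form is (alpha_3, alpha_5, alpha_4, alpha_1, alpha_2). So the algebra is type D_5, i.e. so(10).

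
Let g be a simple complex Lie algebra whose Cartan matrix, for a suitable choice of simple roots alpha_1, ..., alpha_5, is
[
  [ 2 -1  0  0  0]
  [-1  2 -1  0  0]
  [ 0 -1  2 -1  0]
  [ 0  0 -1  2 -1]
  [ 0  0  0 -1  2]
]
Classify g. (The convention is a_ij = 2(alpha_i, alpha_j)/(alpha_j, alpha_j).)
type A_5

The matrix has rank 5 with 2's on the diagonal. Reading the off-diagonal entries as Dynkin edges (a single edge where a_ij = a_ji = -1; a double or triple edge where a_ij * a_ji = 2 or 3), the diagram is a chain of 5 nodes with single edges (A_5). One simple-root ordering that puts it in standard form is (alpha_1, alpha_2, alpha_3, alpha_4, alpha_5). So the algebra is type A_5, i.e. sl(6).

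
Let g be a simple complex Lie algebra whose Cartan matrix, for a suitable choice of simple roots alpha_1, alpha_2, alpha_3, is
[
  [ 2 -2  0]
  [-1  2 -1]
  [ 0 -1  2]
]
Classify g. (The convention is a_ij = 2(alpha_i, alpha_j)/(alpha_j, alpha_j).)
The matrix has rank 3 with 2's on the diagonal. Reading the off-diagonal entries as Dynkin edges (a single edge where a_ij = a_ji = -1; a double or triple edge where a_ij * a_ji = 2 or 3), the diagram is a chain of 3 nodes with a double edge at one end; the terminal node there is the unique long simple root (C_3). One simple-root ordering that puts it in standard form is (alpha_3, alpha_2, alpha_1). So the algebra is type C_3, i.e. sp(6).

C3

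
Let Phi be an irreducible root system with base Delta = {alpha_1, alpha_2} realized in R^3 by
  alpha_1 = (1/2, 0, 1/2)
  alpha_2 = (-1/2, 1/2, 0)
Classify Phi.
Compute the Cartan integers a_ij = 2(alpha_i, alpha_j)/(alpha_j, alpha_j); the resulting 2x2 Cartan matrix is
[[2, -1], [-1, 2]].
All simple roots have the same length, so the diagram is simply laced. The associated Dynkin diagram is a chain of 2 nodes with single edges (A_2), so the type is A_2 (the algebra sl(3)).

A2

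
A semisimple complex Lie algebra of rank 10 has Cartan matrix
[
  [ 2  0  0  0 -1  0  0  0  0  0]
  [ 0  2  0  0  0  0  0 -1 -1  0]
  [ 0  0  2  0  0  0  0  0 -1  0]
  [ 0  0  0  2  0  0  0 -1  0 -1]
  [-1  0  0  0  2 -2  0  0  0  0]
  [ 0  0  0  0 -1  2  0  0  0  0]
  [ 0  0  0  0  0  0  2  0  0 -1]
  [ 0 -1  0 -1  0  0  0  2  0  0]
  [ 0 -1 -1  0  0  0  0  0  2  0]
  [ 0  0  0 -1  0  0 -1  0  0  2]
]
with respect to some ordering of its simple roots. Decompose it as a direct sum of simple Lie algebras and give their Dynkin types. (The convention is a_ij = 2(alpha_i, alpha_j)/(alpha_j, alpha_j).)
The diagram associated to this matrix has two connected components: the simple roots {alpha_2, alpha_3, alpha_4, alpha_7, alpha_8, alpha_9, alpha_10} form a chain of 7 nodes with single edges (A_7), and {alpha_1, alpha_5, alpha_6} form a chain of 3 nodes with a double edge at one end; the terminal node there is the unique short simple root (B_3). A semisimple Lie algebra decomposes uniquely as the direct sum of simple ideals, one per connected component of its Dynkin diagram, so g ≅ A_7 ⊕ B_3 (dimension 63 + 21 = 84).

A_7 (sl(8)) ⊕ B_3 (so(7))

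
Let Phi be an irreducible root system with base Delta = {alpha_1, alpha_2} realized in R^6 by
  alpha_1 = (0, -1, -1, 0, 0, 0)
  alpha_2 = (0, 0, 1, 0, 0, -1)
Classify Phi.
Compute the Cartan integers a_ij = 2(alpha_i, alpha_j)/(alpha_j, alpha_j); the resulting 2x2 Cartan matrix is
[[2, -1], [-1, 2]].
All simple roots have the same length, so the diagram is simply laced. The associated Dynkin diagram is a chain of 2 nodes with single edges (A_2), so the type is A_2 (the algebra sl(3)).

A2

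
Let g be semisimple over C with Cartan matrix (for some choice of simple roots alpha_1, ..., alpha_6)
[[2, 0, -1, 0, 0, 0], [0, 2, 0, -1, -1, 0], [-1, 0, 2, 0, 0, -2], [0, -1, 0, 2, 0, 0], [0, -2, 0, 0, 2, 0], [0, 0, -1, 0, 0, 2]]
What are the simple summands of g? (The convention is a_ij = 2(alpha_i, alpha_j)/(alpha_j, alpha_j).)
The diagram associated to this matrix has two connected components: the simple roots {alpha_1, alpha_3, alpha_6} form a chain of 3 nodes with a double edge at one end; the terminal node there is the unique short simple root (B_3), and {alpha_2, alpha_4, alpha_5} form a chain of 3 nodes with a double edge at one end; the terminal node there is the unique long simple root (C_3). A semisimple Lie algebra decomposes uniquely as the direct sum of simple ideals, one per connected component of its Dynkin diagram, so g ≅ B_3 ⊕ C_3 (dimension 21 + 21 = 42).

type B_3 + type C_3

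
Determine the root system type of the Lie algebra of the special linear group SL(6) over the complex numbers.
This is sl(6), which has dimension 6^2 - 1 = 35 and rank 6 - 1 = 5 (a Cartan subalgebra is the diagonal traceless matrices). In the classification of classical Lie algebras, the special linear algebra sl(n+1) has type A_n; here n = 5, so the Dynkin diagram is a chain of 5 nodes with single edges (A_5). Hence the type is A_5.

A_5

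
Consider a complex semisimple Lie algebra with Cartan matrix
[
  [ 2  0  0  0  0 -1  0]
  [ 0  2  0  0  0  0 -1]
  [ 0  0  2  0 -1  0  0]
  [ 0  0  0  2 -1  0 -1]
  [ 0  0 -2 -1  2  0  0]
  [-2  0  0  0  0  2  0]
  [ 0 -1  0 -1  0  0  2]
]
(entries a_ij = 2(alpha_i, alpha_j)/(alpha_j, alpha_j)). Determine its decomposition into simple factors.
B_2 ⊕ B_5

The diagram associated to this matrix has two connected components: the simple roots {alpha_1, alpha_6} form a chain of 2 nodes with a double edge at one end; the terminal node there is the unique short simple root (B_2), and {alpha_2, alpha_3, alpha_4, alpha_5, alpha_7} form a chain of 5 nodes with a double edge at one end; the terminal node there is the unique short simple root (B_5). A semisimple Lie algebra decomposes uniquely as the direct sum of simple ideals, one per connected component of its Dynkin diagram, so g ≅ B_2 ⊕ B_5 (dimension 10 + 55 = 65).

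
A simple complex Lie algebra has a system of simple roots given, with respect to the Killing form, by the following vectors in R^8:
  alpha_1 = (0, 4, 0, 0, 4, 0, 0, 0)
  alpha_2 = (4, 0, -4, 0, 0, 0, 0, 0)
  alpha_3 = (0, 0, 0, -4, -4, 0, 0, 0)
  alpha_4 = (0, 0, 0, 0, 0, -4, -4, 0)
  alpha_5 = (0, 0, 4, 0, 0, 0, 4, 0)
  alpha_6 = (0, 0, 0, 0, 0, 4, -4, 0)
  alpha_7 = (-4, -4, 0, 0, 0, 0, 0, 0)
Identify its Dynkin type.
type D_7

Compute the Cartan integers a_ij = 2(alpha_i, alpha_j)/(alpha_j, alpha_j); the resulting 7x7 Cartan matrix is
[[2, 0, -1, 0, 0, 0, -1], [0, 2, 0, 0, -1, 0, -1], [-1, 0, 2, 0, 0, 0, 0], [0, 0, 0, 2, -1, 0, 0], [0, -1, 0, -1, 2, -1, 0], [0, 0, 0, 0, -1, 2, 0], [-1, -1, 0, 0, 0, 0, 2]].
All simple roots have the same length, so the diagram is simply laced. The associated Dynkin diagram is a chain of 5 nodes with a fork of two nodes at one end (D_7), so the type is D_7 (the algebra so(14)).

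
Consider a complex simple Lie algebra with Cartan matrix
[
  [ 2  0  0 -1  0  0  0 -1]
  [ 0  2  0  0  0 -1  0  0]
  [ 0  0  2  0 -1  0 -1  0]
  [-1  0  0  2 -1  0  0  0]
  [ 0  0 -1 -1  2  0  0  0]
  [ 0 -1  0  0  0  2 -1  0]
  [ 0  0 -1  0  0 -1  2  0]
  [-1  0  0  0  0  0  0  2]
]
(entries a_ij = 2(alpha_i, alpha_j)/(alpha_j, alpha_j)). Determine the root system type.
The matrix has rank 8 with 2's on the diagonal. Reading the off-diagonal entries as Dynkin edges (a single edge where a_ij = a_ji = -1; a double or triple edge where a_ij * a_ji = 2 or 3), the diagram is a chain of 8 nodes with single edges (A_8). One simple-root ordering that puts it in standard form is (alpha_8, alpha_1, alpha_4, alpha_5, alpha_3, alpha_7, alpha_6, alpha_2). So the algebra is type A_8, i.e. sl(9).

type A_8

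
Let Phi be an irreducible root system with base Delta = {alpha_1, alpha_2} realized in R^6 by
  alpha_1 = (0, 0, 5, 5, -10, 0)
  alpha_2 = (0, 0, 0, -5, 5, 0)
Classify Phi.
G_2

Compute the Cartan integers a_ij = 2(alpha_i, alpha_j)/(alpha_j, alpha_j); the resulting 2x2 Cartan matrix is
[[2, -3], [-1, 2]].
The roots have two lengths (squared-length ratio 3:1); the short ones are alpha_{2}. The associated Dynkin diagram is two nodes joined by a triple edge (G_2), so the type is G_2.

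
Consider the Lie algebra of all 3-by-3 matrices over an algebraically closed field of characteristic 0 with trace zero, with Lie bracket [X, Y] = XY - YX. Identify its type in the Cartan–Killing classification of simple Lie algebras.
This is sl(3), which has dimension 3^2 - 1 = 8 and rank 3 - 1 = 2 (a Cartan subalgebra is the diagonal traceless matrices). In the classification of classical Lie algebras, the special linear algebra sl(n+1) has type A_n; here n = 2, so the Dynkin diagram is a chain of 2 nodes with single edges (A_2). Hence the type is A_2.

A2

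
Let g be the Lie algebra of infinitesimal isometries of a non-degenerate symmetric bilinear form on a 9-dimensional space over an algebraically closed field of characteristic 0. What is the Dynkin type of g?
This is so(9) with 9 odd, which has dimension 9(9-1)/2 = 36 and rank (9-1)/2 = 4. In the classification of classical Lie algebras, the orthogonal algebra so(2n+1) in an odd number of variables has type B_n; here n = 4, so the Dynkin diagram is a chain of 4 nodes with a double edge at one end; the terminal node there is the unique short simple root (B_4). Hence the type is B_4.

B_4 (so(9))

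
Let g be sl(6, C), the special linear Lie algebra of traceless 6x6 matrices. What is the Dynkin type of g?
This is sl(6), which has dimension 6^2 - 1 = 35 and rank 6 - 1 = 5 (a Cartan subalgebra is the diagonal traceless matrices). In the classification of classical Lie algebras, the special linear algebra sl(n+1) has type A_n; here n = 5, so the Dynkin diagram is a chain of 5 nodes with single edges (A_5). Hence the type is A_5.

A_5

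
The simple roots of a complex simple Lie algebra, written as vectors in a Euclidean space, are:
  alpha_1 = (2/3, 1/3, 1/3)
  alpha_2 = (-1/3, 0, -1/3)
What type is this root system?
Compute the Cartan integers a_ij = 2(alpha_i, alpha_j)/(alpha_j, alpha_j); the resulting 2x2 Cartan matrix is
[[2, -3], [-1, 2]].
The roots have two lengths (squared-length ratio 3:1); the short ones are alpha_{2}. The associated Dynkin diagram is two nodes joined by a triple edge (G_2), so the type is G_2.

G_2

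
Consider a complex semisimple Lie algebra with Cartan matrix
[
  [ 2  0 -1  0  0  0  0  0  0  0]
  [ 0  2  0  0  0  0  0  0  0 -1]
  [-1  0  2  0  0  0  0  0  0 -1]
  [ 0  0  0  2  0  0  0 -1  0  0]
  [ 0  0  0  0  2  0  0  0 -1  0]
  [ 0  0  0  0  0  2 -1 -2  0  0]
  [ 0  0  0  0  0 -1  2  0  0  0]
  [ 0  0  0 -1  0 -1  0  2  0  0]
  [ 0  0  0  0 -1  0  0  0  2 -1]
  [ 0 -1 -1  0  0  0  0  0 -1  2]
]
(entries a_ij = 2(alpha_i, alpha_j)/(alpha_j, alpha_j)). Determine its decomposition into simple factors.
E6 ⊕ F4

The diagram associated to this matrix has two connected components: the simple roots {alpha_1, alpha_2, alpha_3, alpha_5, alpha_9, alpha_10} form a chain of 5 nodes with one extra node attached to the third node from one end (E_6), and {alpha_4, alpha_6, alpha_7, alpha_8} form a chain of 4 nodes with a double edge between the middle two (F_4). A semisimple Lie algebra decomposes uniquely as the direct sum of simple ideals, one per connected component of its Dynkin diagram, so g ≅ E_6 ⊕ F_4 (dimension 78 + 52 = 130).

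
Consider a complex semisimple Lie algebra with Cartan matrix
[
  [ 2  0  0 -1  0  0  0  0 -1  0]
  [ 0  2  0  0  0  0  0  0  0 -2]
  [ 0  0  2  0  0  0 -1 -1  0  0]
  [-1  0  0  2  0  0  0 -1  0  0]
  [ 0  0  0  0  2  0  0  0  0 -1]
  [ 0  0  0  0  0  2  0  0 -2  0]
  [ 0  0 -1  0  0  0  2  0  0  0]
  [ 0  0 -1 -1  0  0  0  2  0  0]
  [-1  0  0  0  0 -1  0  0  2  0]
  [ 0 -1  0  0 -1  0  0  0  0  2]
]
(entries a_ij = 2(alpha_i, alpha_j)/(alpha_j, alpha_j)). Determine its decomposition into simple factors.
type C_3 ⊕ type C_7

The diagram associated to this matrix has two connected components: the simple roots {alpha_2, alpha_5, alpha_10} form a chain of 3 nodes with a double edge at one end; the terminal node there is the unique long simple root (C_3), and {alpha_1, alpha_3, alpha_4, alpha_6, alpha_7, alpha_8, alpha_9} form a chain of 7 nodes with a double edge at one end; the terminal node there is the unique long simple root (C_7). A semisimple Lie algebra decomposes uniquely as the direct sum of simple ideals, one per connected component of its Dynkin diagram, so g ≅ C_3 ⊕ C_7 (dimension 21 + 105 = 126).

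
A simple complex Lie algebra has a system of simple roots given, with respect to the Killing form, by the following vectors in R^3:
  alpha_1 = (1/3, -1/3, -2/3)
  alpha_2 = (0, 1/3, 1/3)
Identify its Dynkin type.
G_2

Compute the Cartan integers a_ij = 2(alpha_i, alpha_j)/(alpha_j, alpha_j); the resulting 2x2 Cartan matrix is
[[2, -3], [-1, 2]].
The roots have two lengths (squared-length ratio 3:1); the short ones are alpha_{2}. The associated Dynkin diagram is two nodes joined by a triple edge (G_2), so the type is G_2.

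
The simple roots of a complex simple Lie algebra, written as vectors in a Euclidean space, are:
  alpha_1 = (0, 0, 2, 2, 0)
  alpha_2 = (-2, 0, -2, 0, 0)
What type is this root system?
A_2

Compute the Cartan integers a_ij = 2(alpha_i, alpha_j)/(alpha_j, alpha_j); the resulting 2x2 Cartan matrix is
[[2, -1], [-1, 2]].
All simple roots have the same length, so the diagram is simply laced. The associated Dynkin diagram is a chain of 2 nodes with single edges (A_2), so the type is A_2 (the algebra sl(3)).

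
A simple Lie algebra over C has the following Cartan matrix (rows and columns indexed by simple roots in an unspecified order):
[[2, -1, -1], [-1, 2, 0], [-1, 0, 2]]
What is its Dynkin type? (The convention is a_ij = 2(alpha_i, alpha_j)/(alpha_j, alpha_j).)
The matrix has rank 3 with 2's on the diagonal. Reading the off-diagonal entries as Dynkin edges (a single edge where a_ij = a_ji = -1; a double or triple edge where a_ij * a_ji = 2 or 3), the diagram is a chain of 3 nodes with single edges (A_3). One simple-root ordering that puts it in standard form is (alpha_3, alpha_1, alpha_2). So the algebra is type A_3, i.e. sl(4).

A3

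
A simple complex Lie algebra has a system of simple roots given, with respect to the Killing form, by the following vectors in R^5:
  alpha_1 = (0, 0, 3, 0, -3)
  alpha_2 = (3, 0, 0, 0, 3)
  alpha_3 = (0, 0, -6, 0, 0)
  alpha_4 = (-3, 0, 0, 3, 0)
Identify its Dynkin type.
Compute the Cartan integers a_ij = 2(alpha_i, alpha_j)/(alpha_j, alpha_j); the resulting 4x4 Cartan matrix is
[[2, -1, -1, 0], [-1, 2, 0, -1], [-2, 0, 2, 0], [0, -1, 0, 2]].
The roots have two lengths (squared-length ratio 2:1); the short ones are alpha_{1,2,4}. The associated Dynkin diagram is a chain of 4 nodes with a double edge at one end; the terminal node there is the unique long simple root (C_4), so the type is C_4 (the algebra sp(8)).

type C_4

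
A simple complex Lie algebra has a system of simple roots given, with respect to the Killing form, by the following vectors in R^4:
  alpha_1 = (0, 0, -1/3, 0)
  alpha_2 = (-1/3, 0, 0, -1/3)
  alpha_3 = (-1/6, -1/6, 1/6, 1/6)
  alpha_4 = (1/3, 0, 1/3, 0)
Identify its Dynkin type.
Compute the Cartan integers a_ij = 2(alpha_i, alpha_j)/(alpha_j, alpha_j); the resulting 4x4 Cartan matrix is
[[2, 0, -1, -1], [0, 2, 0, -1], [-1, 0, 2, 0], [-2, -1, 0, 2]].
The roots have two lengths (squared-length ratio 2:1); the short ones are alpha_{1,3}. The associated Dynkin diagram is a chain of 4 nodes with a double edge between the middle two (F_4), so the type is F_4.

F_4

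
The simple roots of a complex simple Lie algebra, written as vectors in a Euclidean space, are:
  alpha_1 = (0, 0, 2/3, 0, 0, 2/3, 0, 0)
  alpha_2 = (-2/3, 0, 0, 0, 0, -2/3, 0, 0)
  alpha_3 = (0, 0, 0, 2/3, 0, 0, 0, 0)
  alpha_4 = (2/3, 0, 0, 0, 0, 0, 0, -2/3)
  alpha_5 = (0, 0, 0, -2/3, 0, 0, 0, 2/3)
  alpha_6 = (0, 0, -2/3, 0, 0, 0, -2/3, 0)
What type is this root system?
B_6

Compute the Cartan integers a_ij = 2(alpha_i, alpha_j)/(alpha_j, alpha_j); the resulting 6x6 Cartan matrix is
[[2, -1, 0, 0, 0, -1], [-1, 2, 0, -1, 0, 0], [0, 0, 2, 0, -1, 0], [0, -1, 0, 2, -1, 0], [0, 0, -2, -1, 2, 0], [-1, 0, 0, 0, 0, 2]].
The roots have two lengths (squared-length ratio 2:1); the short ones are alpha_{3}. The associated Dynkin diagram is a chain of 6 nodes with a double edge at one end; the terminal node there is the unique short simple root (B_6), so the type is B_6 (the algebra so(13)).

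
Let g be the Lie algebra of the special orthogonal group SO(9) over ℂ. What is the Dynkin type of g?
This is so(9) with 9 odd, which has dimension 9(9-1)/2 = 36 and rank (9-1)/2 = 4. In the classification of classical Lie algebras, the orthogonal algebra so(2n+1) in an odd number of variables has type B_n; here n = 4, so the Dynkin diagram is a chain of 4 nodes with a double edge at one end; the terminal node there is the unique short simple root (B_4). Hence the type is B_4.

B_4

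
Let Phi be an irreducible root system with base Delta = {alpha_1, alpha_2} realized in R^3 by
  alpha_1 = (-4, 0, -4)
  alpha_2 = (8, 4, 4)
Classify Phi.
G_2

Compute the Cartan integers a_ij = 2(alpha_i, alpha_j)/(alpha_j, alpha_j); the resulting 2x2 Cartan matrix is
[[2, -1], [-3, 2]].
The roots have two lengths (squared-length ratio 3:1); the short ones are alpha_{1}. The associated Dynkin diagram is two nodes joined by a triple edge (G_2), so the type is G_2.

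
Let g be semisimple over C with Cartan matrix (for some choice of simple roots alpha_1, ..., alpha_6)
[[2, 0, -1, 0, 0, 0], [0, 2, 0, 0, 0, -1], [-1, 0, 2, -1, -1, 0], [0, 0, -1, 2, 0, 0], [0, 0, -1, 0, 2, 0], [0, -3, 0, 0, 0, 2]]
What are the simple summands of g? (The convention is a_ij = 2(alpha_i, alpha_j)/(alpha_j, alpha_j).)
D_4 (so(8)) + G_2

The diagram associated to this matrix has two connected components: the simple roots {alpha_1, alpha_3, alpha_4, alpha_5} form a chain of 2 nodes with a fork of two nodes at one end (D_4), and {alpha_2, alpha_6} form two nodes joined by a triple edge (G_2). A semisimple Lie algebra decomposes uniquely as the direct sum of simple ideals, one per connected component of its Dynkin diagram, so g ≅ D_4 ⊕ G_2 (dimension 28 + 14 = 42).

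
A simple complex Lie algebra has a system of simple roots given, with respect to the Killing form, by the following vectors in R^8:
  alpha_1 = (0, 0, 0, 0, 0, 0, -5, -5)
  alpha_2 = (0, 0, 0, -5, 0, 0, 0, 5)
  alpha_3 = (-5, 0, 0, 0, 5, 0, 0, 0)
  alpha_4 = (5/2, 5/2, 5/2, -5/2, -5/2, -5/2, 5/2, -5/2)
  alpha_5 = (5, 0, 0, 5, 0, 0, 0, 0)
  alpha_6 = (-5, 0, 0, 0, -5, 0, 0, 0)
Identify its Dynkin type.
E_6

Compute the Cartan integers a_ij = 2(alpha_i, alpha_j)/(alpha_j, alpha_j); the resulting 6x6 Cartan matrix is
[[2, -1, 0, 0, 0, 0], [-1, 2, 0, 0, -1, 0], [0, 0, 2, -1, -1, 0], [0, 0, -1, 2, 0, 0], [0, -1, -1, 0, 2, -1], [0, 0, 0, 0, -1, 2]].
All simple roots have the same length, so the diagram is simply laced. The associated Dynkin diagram is a chain of 5 nodes with one extra node attached to the third node from one end (E_6), so the type is E_6.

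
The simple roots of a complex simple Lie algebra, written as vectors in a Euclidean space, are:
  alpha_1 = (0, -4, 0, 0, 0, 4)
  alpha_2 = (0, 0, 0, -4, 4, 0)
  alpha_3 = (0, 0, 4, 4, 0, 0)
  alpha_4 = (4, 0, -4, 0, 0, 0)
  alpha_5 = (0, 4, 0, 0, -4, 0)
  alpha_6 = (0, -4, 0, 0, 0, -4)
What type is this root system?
Compute the Cartan integers a_ij = 2(alpha_i, alpha_j)/(alpha_j, alpha_j); the resulting 6x6 Cartan matrix is
[[2, 0, 0, 0, -1, 0], [0, 2, -1, 0, -1, 0], [0, -1, 2, -1, 0, 0], [0, 0, -1, 2, 0, 0], [-1, -1, 0, 0, 2, -1], [0, 0, 0, 0, -1, 2]].
All simple roots have the same length, so the diagram is simply laced. The associated Dynkin diagram is a chain of 4 nodes with a fork of two nodes at one end (D_6), so the type is D_6 (the algebra so(12)).

D6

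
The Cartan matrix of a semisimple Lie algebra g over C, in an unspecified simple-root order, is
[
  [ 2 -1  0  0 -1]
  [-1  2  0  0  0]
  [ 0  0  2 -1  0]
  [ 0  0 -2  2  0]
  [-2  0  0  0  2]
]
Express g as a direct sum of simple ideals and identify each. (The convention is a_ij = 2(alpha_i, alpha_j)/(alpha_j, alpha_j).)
B_2 ⊕ C_3

The diagram associated to this matrix has two connected components: the simple roots {alpha_3, alpha_4} form a chain of 2 nodes with a double edge at one end; the terminal node there is the unique short simple root (B_2), and {alpha_1, alpha_2, alpha_5} form a chain of 3 nodes with a double edge at one end; the terminal node there is the unique long simple root (C_3). A semisimple Lie algebra decomposes uniquely as the direct sum of simple ideals, one per connected component of its Dynkin diagram, so g ≅ B_2 ⊕ C_3 (dimension 10 + 21 = 31).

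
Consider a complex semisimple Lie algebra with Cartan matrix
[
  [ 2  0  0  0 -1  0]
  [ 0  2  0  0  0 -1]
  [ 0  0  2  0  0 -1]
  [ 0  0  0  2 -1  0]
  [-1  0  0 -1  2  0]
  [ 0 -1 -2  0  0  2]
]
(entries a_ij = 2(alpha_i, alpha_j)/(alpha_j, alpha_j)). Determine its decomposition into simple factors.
A_3 (sl(4)) ⊕ B_3 (so(7))

The diagram associated to this matrix has two connected components: the simple roots {alpha_1, alpha_4, alpha_5} form a chain of 3 nodes with single edges (A_3), and {alpha_2, alpha_3, alpha_6} form a chain of 3 nodes with a double edge at one end; the terminal node there is the unique short simple root (B_3). A semisimple Lie algebra decomposes uniquely as the direct sum of simple ideals, one per connected component of its Dynkin diagram, so g ≅ A_3 ⊕ B_3 (dimension 15 + 21 = 36).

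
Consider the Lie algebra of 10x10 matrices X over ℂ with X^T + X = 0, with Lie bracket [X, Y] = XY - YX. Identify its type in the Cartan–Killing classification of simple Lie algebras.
type D_5

This is so(10) with 10 even, which has dimension 10(10-1)/2 = 45 and rank 10/2 = 5. In the classification of classical Lie algebras, the orthogonal algebra so(2n) in an even number of variables has type D_n; here n = 5, so the Dynkin diagram is a chain of 3 nodes with a fork of two nodes at one end (D_5). Hence the type is D_5.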